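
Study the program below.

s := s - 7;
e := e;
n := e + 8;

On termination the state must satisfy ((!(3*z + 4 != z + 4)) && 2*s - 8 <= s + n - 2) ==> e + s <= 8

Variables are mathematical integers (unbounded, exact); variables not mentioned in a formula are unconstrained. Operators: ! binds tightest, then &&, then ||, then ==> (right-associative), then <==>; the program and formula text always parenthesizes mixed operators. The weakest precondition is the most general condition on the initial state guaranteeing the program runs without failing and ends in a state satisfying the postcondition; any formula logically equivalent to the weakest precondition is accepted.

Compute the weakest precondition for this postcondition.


Working backward. After the program, the postcondition ((!(3*z + 4 != z + 4)) && 2*s - 8 <= s + n - 2) ==> e + s <= 8 must hold; in canonical form it is ((!(2*z != 0)) && s <= n + 6) ==> e + s <= 8.
Before n := e + 8: ((!(2*z != 0)) && s <= e + 14) ==> e + s <= 8
Before e := e: ((!(2*z != 0)) && s <= e + 14) ==> e + s <= 8
Before s := s - 7: ((!(2*z != 0)) && s <= e + 21) ==> e + s <= 15
Answer: WP = ((!(2*z != 0)) && s <= e + 21) ==> e + s <= 15


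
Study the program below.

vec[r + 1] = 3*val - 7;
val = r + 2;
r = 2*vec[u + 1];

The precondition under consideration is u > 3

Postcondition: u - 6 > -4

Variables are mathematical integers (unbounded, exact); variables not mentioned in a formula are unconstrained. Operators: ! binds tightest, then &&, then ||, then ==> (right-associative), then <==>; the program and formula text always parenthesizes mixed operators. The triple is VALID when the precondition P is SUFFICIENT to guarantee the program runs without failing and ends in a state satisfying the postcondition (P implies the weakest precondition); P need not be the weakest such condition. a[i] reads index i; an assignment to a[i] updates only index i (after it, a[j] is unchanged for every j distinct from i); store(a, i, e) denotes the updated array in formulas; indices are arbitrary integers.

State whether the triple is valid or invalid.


Working backward. After the program, the postcondition u - 6 > -4 must hold; in canonical form it is u > 2.
Before r := 2*vec[u + 1]: u > 2
Before val := r + 2: u > 2
Before vec[r + 1] := 3*val - 7: u > 2
The weakest precondition is u > 2.
Check whether u > 3 implies it.
Every state satisfying the precondition satisfies the weakest precondition: the implication holds.
Answer: valid


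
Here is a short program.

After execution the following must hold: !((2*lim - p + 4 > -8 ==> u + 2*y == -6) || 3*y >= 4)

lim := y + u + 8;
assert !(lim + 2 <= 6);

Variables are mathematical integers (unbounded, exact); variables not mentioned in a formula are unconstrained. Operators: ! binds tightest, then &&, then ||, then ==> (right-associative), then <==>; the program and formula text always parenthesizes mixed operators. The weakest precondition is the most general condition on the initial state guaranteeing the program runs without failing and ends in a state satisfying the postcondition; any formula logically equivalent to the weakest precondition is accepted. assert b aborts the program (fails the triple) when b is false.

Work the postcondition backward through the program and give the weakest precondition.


Working backward. After the program, the postcondition !((2*lim - p + 4 > -8 ==> u + 2*y == -6) || 3*y >= 4) must hold; in canonical form it is !((2*lim > p - 12 ==> u + 2*y == -6) || 3*y >= 4).
Before assert !(lim + 2 <= 6): (!(lim <= 4)) && (!((2*lim > p - 12 ==> u + 2*y == -6) || 3*y >= 4))
Before lim := y + u + 8: (!(u + y <= -4)) && (!((2*u + 2*y > p - 28 ==> u + 2*y == -6) || 3*y >= 4))
Answer: WP = (!(u + y <= -4)) && (!((2*u + 2*y > p - 28 ==> u + 2*y == -6) || 3*y >= 4))


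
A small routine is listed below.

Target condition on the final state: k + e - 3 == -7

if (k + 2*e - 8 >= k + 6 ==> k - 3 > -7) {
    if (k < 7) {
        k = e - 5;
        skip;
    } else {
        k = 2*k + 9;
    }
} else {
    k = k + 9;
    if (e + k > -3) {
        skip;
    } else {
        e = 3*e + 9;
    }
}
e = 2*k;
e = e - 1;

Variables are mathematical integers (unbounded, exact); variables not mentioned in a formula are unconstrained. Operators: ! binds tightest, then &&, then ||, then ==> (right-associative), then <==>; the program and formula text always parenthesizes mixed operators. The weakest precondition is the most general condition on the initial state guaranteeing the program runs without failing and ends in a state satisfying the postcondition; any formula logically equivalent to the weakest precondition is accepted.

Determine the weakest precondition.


Working backward. After the program, the postcondition k + e - 3 == -7 must hold; in canonical form it is e + k == -4.
Before e := e - 1: e + k == -3
Before e := 2*k: 3*k == -3
Then branch requires (k < 7 ==> 3*e == 12) && ((!(k < 7)) ==> 6*k == -30); else branch requires (e + k > -12 ==> 3*k == -30) && ((!(e + k > -12)) ==> 3*k == -30).
Before the if: ((2*e >= 14 ==> k > -4) ==> ((k < 7 ==> 3*e == 12) && ((!(k < 7)) ==> 6*k == -30))) && ((!(2*e >= 14 ==> k > -4)) ==> ((e + k > -12 ==> 3*k == -30) && ((!(e + k > -12)) ==> 3*k == -30)))
Answer: WP = ((2*e >= 14 ==> k > -4) ==> ((k < 7 ==> 3*e == 12) && ((!(k < 7)) ==> 6*k == -30))) && ((!(2*e >= 14 ==> k > -4)) ==> ((e + k > -12 ==> 3*k == -30) && ((!(e + k > -12)) ==> 3*k == -30)))


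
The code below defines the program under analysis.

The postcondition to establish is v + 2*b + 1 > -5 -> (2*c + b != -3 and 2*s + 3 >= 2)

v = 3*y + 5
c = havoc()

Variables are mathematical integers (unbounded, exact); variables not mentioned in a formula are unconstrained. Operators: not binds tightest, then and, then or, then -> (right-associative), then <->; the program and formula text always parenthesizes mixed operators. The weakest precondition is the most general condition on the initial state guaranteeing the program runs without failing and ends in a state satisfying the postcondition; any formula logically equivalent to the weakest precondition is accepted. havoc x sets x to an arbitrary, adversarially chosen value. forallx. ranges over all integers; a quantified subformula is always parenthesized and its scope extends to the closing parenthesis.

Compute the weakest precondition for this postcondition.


Working backward. After the program, the postcondition v + 2*b + 1 > -5 -> (2*c + b != -3 and 2*s + 3 >= 2) must hold; in canonical form it is 2*b + v > -6 -> (b + 2*c != -3 and 2*s >= -1).
Before havoc c: forall c_1. (2*b + v > -6 -> (b + 2*c_1 != -3 and 2*s >= -1))
Before v := 3*y + 5: forall c_1. (2*b + 3*y > -11 -> (b + 2*c_1 != -3 and 2*s >= -1))
Answer: WP = forall c_1. (2*b + 3*y > -11 -> (b + 2*c_1 != -3 and 2*s >= -1))


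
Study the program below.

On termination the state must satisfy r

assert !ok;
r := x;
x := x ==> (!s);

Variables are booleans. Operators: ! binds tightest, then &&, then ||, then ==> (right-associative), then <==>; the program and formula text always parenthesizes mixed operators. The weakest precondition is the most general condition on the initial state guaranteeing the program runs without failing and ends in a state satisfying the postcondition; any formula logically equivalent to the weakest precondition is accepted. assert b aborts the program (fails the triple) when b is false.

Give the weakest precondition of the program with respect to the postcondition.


Working backward. After the program, r must hold.
Before x := x ==> (!s): r
Before r := x: x
Before assert !ok: (!ok) && x
Answer: WP = (!ok) && x


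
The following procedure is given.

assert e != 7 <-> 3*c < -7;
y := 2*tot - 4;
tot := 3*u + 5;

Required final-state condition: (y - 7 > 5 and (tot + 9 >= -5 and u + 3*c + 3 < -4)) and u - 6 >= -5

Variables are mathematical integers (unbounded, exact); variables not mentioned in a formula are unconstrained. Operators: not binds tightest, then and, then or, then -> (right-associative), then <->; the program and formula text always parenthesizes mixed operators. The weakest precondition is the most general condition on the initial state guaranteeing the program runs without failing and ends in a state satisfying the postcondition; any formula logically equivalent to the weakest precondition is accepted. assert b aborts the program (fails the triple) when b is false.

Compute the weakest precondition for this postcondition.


Working backward. After the program, the postcondition (y - 7 > 5 and (tot + 9 >= -5 and u + 3*c + 3 < -4)) and u - 6 >= -5 must hold; in canonical form it is y > 12 and tot >= -14 and 3*c + u < -7 and u >= 1.
Before tot := 3*u + 5: y > 12 and 3*u >= -19 and 3*c + u < -7 and u >= 1
Before y := 2*tot - 4: 2*tot > 16 and 3*u >= -19 and 3*c + u < -7 and u >= 1
Before assert e != 7 <-> 3*c < -7: (e != 7 <-> 3*c < -7) and 2*tot > 16 and 3*u >= -19 and 3*c + u < -7 and u >= 1
Answer: WP = (e != 7 <-> 3*c < -7) and 2*tot > 16 and 3*u >= -19 and 3*c + u < -7 and u >= 1


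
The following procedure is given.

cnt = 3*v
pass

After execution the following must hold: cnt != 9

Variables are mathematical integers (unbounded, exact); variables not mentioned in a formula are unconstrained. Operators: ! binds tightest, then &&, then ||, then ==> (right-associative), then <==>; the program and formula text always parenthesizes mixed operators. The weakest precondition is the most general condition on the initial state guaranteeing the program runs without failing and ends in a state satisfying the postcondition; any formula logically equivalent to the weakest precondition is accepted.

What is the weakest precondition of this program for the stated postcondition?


Working backward. After the program, cnt != 9 must hold.
Before skip: cnt != 9
Before cnt := 3*v: 3*v != 9
Answer: WP = 3*v != 9


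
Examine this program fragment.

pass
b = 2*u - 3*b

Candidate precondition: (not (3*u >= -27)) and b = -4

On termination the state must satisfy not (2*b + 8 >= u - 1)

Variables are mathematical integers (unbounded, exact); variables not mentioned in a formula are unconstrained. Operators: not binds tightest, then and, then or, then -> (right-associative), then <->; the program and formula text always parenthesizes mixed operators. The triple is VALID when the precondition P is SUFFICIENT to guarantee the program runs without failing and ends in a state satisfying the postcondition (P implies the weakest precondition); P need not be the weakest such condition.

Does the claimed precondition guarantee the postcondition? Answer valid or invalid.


Working backward. After the program, the postcondition not (2*b + 8 >= u - 1) must hold; in canonical form it is not (2*b >= u - 9).
Before b := 2*u - 3*b: not (3*u >= 6*b - 9)
Before skip: not (3*u >= 6*b - 9)
The weakest precondition is not (3*u >= 6*b - 9).
Check whether (not (3*u >= -27)) and b = -4 implies it.
Countermodel: at the initial state b = -4, u = -11, the precondition holds but the weakest precondition fails.
Answer: invalid


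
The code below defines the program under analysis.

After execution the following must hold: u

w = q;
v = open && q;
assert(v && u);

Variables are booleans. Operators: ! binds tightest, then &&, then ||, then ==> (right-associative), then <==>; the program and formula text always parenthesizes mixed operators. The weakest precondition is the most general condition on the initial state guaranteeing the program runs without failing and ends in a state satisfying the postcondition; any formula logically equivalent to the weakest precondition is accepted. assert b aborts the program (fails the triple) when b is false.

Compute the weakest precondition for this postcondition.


Working backward. After the program, u must hold.
Before assert v && u: v && u
Before v := open && q: open && q && u
Before w := q: open && q && u
Answer: WP = open && q && u


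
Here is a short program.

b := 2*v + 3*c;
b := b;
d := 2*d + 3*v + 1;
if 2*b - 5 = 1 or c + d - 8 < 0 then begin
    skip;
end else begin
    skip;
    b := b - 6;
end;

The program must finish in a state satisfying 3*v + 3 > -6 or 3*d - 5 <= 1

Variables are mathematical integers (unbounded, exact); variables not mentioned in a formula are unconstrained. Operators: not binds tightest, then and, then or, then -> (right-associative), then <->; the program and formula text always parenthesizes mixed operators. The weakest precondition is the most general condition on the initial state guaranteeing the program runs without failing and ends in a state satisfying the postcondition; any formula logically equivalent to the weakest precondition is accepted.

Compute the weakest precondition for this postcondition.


Working backward. After the program, the postcondition 3*v + 3 > -6 or 3*d - 5 <= 1 must hold; in canonical form it is 3*v > -9 or 3*d <= 6.
Then branch requires 3*v > -9 or 3*d <= 6; else branch requires 3*v > -9 or 3*d <= 6.
Before the if: ((2*b = 6 or c + d < 8) -> (3*v > -9 or 3*d <= 6)) and ((not (2*b = 6 or c + d < 8)) -> (3*v > -9 or 3*d <= 6))
Before d := 2*d + 3*v + 1: ((2*b = 6 or c + 2*d + 3*v < 7) -> (3*v > -9 or 6*d + 9*v <= 3)) and ((not (2*b = 6 or c + 2*d + 3*v < 7)) -> (3*v > -9 or 6*d + 9*v <= 3))
Before b := b: ((2*b = 6 or c + 2*d + 3*v < 7) -> (3*v > -9 or 6*d + 9*v <= 3)) and ((not (2*b = 6 or c + 2*d + 3*v < 7)) -> (3*v > -9 or 6*d + 9*v <= 3))
Before b := 2*v + 3*c: ((6*c + 4*v = 6 or c + 2*d + 3*v < 7) -> (3*v > -9 or 6*d + 9*v <= 3)) and ((not (6*c + 4*v = 6 or c + 2*d + 3*v < 7)) -> (3*v > -9 or 6*d + 9*v <= 3))
Answer: WP = ((6*c + 4*v = 6 or c + 2*d + 3*v < 7) -> (3*v > -9 or 6*d + 9*v <= 3)) and ((not (6*c + 4*v = 6 or c + 2*d + 3*v < 7)) -> (3*v > -9 or 6*d + 9*v <= 3))


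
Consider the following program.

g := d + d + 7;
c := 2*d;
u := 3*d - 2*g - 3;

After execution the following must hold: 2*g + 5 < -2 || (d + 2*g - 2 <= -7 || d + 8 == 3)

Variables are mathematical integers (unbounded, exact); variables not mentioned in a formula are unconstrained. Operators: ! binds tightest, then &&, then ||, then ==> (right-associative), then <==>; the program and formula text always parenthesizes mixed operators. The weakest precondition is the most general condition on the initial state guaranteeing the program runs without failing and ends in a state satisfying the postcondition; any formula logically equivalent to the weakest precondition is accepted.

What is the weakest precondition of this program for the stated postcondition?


Working backward. After the program, the postcondition 2*g + 5 < -2 || (d + 2*g - 2 <= -7 || d + 8 == 3) must hold; in canonical form it is 2*g < -7 || d + 2*g <= -5 || d == -5.
Before u := 3*d - 2*g - 3: 2*g < -7 || d + 2*g <= -5 || d == -5
Before c := 2*d: 2*g < -7 || d + 2*g <= -5 || d == -5
Before g := d + d + 7: 4*d < -21 || 5*d <= -19 || d == -5
Answer: WP = 4*d < -21 || 5*d <= -19 || d == -5


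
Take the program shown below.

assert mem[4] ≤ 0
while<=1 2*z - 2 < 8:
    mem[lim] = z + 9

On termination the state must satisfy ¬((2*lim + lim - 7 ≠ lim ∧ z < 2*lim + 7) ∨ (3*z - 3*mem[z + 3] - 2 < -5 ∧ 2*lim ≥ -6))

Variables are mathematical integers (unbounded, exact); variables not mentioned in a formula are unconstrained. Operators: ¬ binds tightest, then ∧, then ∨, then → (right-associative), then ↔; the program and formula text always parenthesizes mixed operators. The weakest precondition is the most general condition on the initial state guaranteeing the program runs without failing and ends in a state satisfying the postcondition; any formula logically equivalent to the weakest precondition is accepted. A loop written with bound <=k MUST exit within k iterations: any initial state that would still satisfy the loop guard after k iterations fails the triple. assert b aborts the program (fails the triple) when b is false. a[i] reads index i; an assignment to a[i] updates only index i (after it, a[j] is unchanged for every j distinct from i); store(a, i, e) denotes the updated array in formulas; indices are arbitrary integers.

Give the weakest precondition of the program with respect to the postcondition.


Working backward. After the program, the postcondition ¬((2*lim + lim - 7 ≠ lim ∧ z < 2*lim + 7) ∨ (3*z - 3*mem[z + 3] - 2 < -5 ∧ 2*lim ≥ -6)) must hold; in canonical form it is ¬((2*lim ≠ 7 ∧ z < 2*lim + 7) ∨ (3*z < 3*mem[z + 3] - 3 ∧ 2*lim ≥ -6)).
Before the loop (bound <=1), unroll the exhaustion recursion (WP_0 = exit-now case; WP_j = one more guarded iteration, up to j = 1):
  WP_0: (¬(2*z < 10)) ∧ (¬((2*lim ≠ 7 ∧ z < 2*lim + 7) ∨ (3*z < 3*mem[z + 3] - 3 ∧ 2*lim ≥ -6)))
  WP_1: (2*z < 10 → ((¬(2*z < 10)) ∧ (¬((2*lim ≠ 7 ∧ z < 2*lim + 7) ∨ (3*z < 3*store(mem, lim, z + 9)[z + 3] - 3 ∧ 2*lim ≥ -6))))) ∧ ((¬(2*z < 10)) → (¬((2*lim ≠ 7 ∧ z < 2*lim + 7) ∨ (3*z < 3*mem[z + 3] - 3 ∧ 2*lim ≥ -6))))
So before the loop: (2*z < 10 → ((¬(2*z < 10)) ∧ (¬((2*lim ≠ 7 ∧ z < 2*lim + 7) ∨ (3*z < 3*store(mem, lim, z + 9)[z + 3] - 3 ∧ 2*lim ≥ -6))))) ∧ ((¬(2*z < 10)) → (¬((2*lim ≠ 7 ∧ z < 2*lim + 7) ∨ (3*z < 3*mem[z + 3] - 3 ∧ 2*lim ≥ -6))))
Before assert mem[4] ≤ 0: mem[4] ≤ 0 ∧ (2*z < 10 → ((¬(2*z < 10)) ∧ (¬((2*lim ≠ 7 ∧ z < 2*lim + 7) ∨ (3*z < 3*store(mem, lim, z + 9)[z + 3] - 3 ∧ 2*lim ≥ -6))))) ∧ ((¬(2*z < 10)) → (¬((2*lim ≠ 7 ∧ z < 2*lim + 7) ∨ (3*z < 3*mem[z + 3] - 3 ∧ 2*lim ≥ -6))))
Answer: WP = mem[4] ≤ 0 ∧ (2*z < 10 → ((¬(2*z < 10)) ∧ (¬((2*lim ≠ 7 ∧ z < 2*lim + 7) ∨ (3*z < 3*store(mem, lim, z + 9)[z + 3] - 3 ∧ 2*lim ≥ -6))))) ∧ ((¬(2*z < 10)) → (¬((2*lim ≠ 7 ∧ z < 2*lim + 7) ∨ (3*z < 3*mem[z + 3] - 3 ∧ 2*lim ≥ -6))))


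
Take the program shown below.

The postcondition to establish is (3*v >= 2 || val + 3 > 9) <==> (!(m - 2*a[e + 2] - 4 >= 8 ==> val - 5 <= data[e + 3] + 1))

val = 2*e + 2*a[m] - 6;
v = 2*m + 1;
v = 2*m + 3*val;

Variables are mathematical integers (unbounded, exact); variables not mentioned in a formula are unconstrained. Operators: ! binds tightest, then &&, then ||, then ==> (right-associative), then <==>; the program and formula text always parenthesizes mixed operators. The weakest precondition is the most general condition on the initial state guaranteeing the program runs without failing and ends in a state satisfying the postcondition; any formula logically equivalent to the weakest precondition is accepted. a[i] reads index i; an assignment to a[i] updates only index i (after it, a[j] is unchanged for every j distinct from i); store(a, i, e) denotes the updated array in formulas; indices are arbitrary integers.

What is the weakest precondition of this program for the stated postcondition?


Working backward. After the program, the postcondition (3*v >= 2 || val + 3 > 9) <==> (!(m - 2*a[e + 2] - 4 >= 8 ==> val - 5 <= data[e + 3] + 1)) must hold; in canonical form it is (3*v >= 2 || val > 6) <==> (!(m >= 2*a[e + 2] + 12 ==> val <= data[e + 3] + 6)).
Before v := 2*m + 3*val: (6*m + 9*val >= 2 || val > 6) <==> (!(m >= 2*a[e + 2] + 12 ==> val <= data[e + 3] + 6))
Before v := 2*m + 1: (6*m + 9*val >= 2 || val > 6) <==> (!(m >= 2*a[e + 2] + 12 ==> val <= data[e + 3] + 6))
Before val := 2*e + 2*a[m] - 6: (18*a[m] + 18*e + 6*m >= 56 || 2*a[m] + 2*e > 12) <==> (!(m >= 2*a[e + 2] + 12 ==> 2*a[m] + 2*e <= data[e + 3] + 12))
Answer: WP = (18*a[m] + 18*e + 6*m >= 56 || 2*a[m] + 2*e > 12) <==> (!(m >= 2*a[e + 2] + 12 ==> 2*a[m] + 2*e <= data[e + 3] + 12))


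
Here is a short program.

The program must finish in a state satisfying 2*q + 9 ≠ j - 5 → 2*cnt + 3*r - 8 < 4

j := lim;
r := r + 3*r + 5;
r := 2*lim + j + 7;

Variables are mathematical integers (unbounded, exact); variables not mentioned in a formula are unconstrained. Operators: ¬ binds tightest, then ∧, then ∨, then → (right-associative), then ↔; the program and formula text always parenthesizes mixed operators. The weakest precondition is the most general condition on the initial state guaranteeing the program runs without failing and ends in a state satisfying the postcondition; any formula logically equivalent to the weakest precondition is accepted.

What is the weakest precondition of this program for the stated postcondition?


Working backward. After the program, the postcondition 2*q + 9 ≠ j - 5 → 2*cnt + 3*r - 8 < 4 must hold; in canonical form it is 2*q ≠ j - 14 → 2*cnt + 3*r < 12.
Before r := 2*lim + j + 7: 2*q ≠ j - 14 → 2*cnt + 3*j + 6*lim < -9
Before r := r + 3*r + 5: 2*q ≠ j - 14 → 2*cnt + 3*j + 6*lim < -9
Before j := lim: 2*q ≠ lim - 14 → 2*cnt + 9*lim < -9
Answer: WP = 2*q ≠ lim - 14 → 2*cnt + 9*lim < -9


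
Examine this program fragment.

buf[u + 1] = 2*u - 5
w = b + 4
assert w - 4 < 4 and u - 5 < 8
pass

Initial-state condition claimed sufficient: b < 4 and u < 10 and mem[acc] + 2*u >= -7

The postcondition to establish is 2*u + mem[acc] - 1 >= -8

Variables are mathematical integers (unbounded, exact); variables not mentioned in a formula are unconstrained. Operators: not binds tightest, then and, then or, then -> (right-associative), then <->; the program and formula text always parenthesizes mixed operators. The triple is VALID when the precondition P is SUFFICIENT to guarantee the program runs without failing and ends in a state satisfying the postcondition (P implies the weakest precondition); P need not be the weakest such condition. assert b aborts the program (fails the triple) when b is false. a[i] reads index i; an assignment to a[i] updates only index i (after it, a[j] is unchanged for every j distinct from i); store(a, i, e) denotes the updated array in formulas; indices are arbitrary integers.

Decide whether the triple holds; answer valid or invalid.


Working backward. After the program, the postcondition 2*u + mem[acc] - 1 >= -8 must hold; in canonical form it is mem[acc] + 2*u >= -7.
Before skip: mem[acc] + 2*u >= -7
Before assert w - 4 < 4 and u - 5 < 8: w < 8 and u < 13 and mem[acc] + 2*u >= -7
Before w := b + 4: b < 4 and u < 13 and mem[acc] + 2*u >= -7
Before buf[u + 1] := 2*u - 5: b < 4 and u < 13 and mem[acc] + 2*u >= -7
The weakest precondition is b < 4 and u < 13 and mem[acc] + 2*u >= -7.
Check whether b < 4 and u < 10 and mem[acc] + 2*u >= -7 implies it.
Every state satisfying the precondition satisfies the weakest precondition: the implication holds.
Answer: valid


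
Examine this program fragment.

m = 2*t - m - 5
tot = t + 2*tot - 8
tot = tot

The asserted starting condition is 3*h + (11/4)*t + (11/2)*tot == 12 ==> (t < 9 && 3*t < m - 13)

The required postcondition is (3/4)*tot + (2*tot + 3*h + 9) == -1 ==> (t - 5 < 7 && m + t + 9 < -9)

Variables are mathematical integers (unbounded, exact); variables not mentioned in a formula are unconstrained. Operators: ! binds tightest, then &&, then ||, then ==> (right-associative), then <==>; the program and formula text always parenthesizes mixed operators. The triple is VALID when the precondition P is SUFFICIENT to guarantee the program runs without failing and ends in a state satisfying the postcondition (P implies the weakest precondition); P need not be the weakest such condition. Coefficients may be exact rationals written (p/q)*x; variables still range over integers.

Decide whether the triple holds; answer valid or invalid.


Working backward. After the program, the postcondition (3/4)*tot + (2*tot + 3*h + 9) == -1 ==> (t - 5 < 7 && m + t + 9 < -9) must hold; in canonical form it is 3*h + (11/4)*tot == -10 ==> (t < 12 && m + t < -18).
Before tot := tot: 3*h + (11/4)*tot == -10 ==> (t < 12 && m + t < -18)
Before tot := t + 2*tot - 8: 3*h + (11/4)*t + (11/2)*tot == 12 ==> (t < 12 && m + t < -18)
Before m := 2*t - m - 5: 3*h + (11/4)*t + (11/2)*tot == 12 ==> (t < 12 && 3*t < m - 13)
The weakest precondition is 3*h + (11/4)*t + (11/2)*tot == 12 ==> (t < 12 && 3*t < m - 13).
Check whether 3*h + (11/4)*t + (11/2)*tot == 12 ==> (t < 9 && 3*t < m - 13) implies it.
Every state satisfying the precondition satisfies the weakest precondition: the implication holds.
Answer: valid


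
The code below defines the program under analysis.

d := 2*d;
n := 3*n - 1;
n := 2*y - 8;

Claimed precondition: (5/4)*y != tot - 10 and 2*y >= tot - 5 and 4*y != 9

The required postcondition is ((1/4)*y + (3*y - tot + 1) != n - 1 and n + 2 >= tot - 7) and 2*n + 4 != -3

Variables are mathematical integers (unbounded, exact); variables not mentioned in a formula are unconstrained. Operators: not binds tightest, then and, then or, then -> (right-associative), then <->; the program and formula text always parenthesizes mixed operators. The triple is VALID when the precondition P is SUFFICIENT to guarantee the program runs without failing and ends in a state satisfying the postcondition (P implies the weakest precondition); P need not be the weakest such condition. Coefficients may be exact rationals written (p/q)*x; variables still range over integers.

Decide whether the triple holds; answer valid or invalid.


Working backward. After the program, the postcondition ((1/4)*y + (3*y - tot + 1) != n - 1 and n + 2 >= tot - 7) and 2*n + 4 != -3 must hold; in canonical form it is (13/4)*y != n + tot - 2 and n >= tot - 9 and 2*n != -7.
Before n := 2*y - 8: (5/4)*y != tot - 10 and 2*y >= tot - 1 and 4*y != 9
Before n := 3*n - 1: (5/4)*y != tot - 10 and 2*y >= tot - 1 and 4*y != 9
Before d := 2*d: (5/4)*y != tot - 10 and 2*y >= tot - 1 and 4*y != 9
The weakest precondition is (5/4)*y != tot - 10 and 2*y >= tot - 1 and 4*y != 9.
Check whether (5/4)*y != tot - 10 and 2*y >= tot - 5 and 4*y != 9 implies it.
Countermodel: at the initial state tot = 0, y = -1, the precondition holds but the weakest precondition fails.
Answer: invalid


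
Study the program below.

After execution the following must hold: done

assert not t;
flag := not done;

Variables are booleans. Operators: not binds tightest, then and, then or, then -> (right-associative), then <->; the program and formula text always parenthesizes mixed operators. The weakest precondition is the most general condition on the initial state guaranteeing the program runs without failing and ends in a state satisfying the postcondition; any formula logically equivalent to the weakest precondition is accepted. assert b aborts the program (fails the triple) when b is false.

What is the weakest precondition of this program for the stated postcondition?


Working backward. After the program, done must hold.
Before flag := not done: done
Before assert not t: (not t) and done
Answer: WP = (not t) and done


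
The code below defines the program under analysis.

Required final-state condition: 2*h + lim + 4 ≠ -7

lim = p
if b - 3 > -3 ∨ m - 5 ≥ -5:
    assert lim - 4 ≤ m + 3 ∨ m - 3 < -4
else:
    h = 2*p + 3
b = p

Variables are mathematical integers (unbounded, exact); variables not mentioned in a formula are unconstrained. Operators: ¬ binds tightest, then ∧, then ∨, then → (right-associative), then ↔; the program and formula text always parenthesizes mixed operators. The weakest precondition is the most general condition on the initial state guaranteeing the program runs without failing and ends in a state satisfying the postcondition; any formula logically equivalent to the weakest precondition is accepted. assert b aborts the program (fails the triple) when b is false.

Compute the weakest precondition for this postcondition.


Working backward. After the program, the postcondition 2*h + lim + 4 ≠ -7 must hold; in canonical form it is 2*h + lim ≠ -11.
Before b := p: 2*h + lim ≠ -11
Then branch requires (lim ≤ m + 7 ∨ m < -1) ∧ 2*h + lim ≠ -11; else branch requires lim + 4*p ≠ -17.
Before the if: ((b > 0 ∨ m ≥ 0) → ((lim ≤ m + 7 ∨ m < -1) ∧ 2*h + lim ≠ -11)) ∧ ((¬(b > 0 ∨ m ≥ 0)) → lim + 4*p ≠ -17)
Before lim := p: ((b > 0 ∨ m ≥ 0) → ((p ≤ m + 7 ∨ m < -1) ∧ 2*h + p ≠ -11)) ∧ ((¬(b > 0 ∨ m ≥ 0)) → 5*p ≠ -17)
Answer: WP = ((b > 0 ∨ m ≥ 0) → ((p ≤ m + 7 ∨ m < -1) ∧ 2*h + p ≠ -11)) ∧ ((¬(b > 0 ∨ m ≥ 0)) → 5*p ≠ -17)


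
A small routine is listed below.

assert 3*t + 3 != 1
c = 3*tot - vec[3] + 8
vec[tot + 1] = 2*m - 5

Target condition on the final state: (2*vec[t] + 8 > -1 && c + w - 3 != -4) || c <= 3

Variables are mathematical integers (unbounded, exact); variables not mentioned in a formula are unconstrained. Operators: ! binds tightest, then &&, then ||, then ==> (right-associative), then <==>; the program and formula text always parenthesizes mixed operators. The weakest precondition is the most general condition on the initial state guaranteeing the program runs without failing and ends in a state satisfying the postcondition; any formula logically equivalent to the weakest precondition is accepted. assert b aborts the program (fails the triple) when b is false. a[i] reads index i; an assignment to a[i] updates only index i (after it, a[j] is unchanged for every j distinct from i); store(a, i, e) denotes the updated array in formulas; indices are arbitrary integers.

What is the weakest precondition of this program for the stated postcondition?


Working backward. After the program, the postcondition (2*vec[t] + 8 > -1 && c + w - 3 != -4) || c <= 3 must hold; in canonical form it is (2*vec[t] > -9 && c + w != -1) || c <= 3.
Before vec[tot + 1] := 2*m - 5: (2*store(vec, tot + 1, 2*m - 5)[t] > -9 && c + w != -1) || c <= 3
Before c := 3*tot - vec[3] + 8: (2*store(vec, tot + 1, 2*m - 5)[t] > -9 && 3*tot + w != vec[3] - 9) || 3*tot <= vec[3] - 5
Before assert 3*t + 3 != 1: 3*t != -2 && ((2*store(vec, tot + 1, 2*m - 5)[t] > -9 && 3*tot + w != vec[3] - 9) || 3*tot <= vec[3] - 5)
Answer: WP = 3*t != -2 && ((2*store(vec, tot + 1, 2*m - 5)[t] > -9 && 3*tot + w != vec[3] - 9) || 3*tot <= vec[3] - 5)


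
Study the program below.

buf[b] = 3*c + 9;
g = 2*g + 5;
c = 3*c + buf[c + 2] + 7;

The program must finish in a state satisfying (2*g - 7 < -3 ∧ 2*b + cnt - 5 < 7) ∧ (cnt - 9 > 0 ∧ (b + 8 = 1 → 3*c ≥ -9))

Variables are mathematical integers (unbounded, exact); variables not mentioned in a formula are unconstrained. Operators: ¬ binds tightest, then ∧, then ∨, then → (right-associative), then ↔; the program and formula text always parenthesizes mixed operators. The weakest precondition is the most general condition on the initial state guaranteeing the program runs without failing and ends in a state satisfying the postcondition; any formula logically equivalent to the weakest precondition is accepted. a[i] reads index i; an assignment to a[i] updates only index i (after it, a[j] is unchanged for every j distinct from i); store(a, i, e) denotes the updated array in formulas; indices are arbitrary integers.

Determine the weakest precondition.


Working backward. After the program, the postcondition (2*g - 7 < -3 ∧ 2*b + cnt - 5 < 7) ∧ (cnt - 9 > 0 ∧ (b + 8 = 1 → 3*c ≥ -9)) must hold; in canonical form it is 2*g < 4 ∧ 2*b + cnt < 12 ∧ cnt > 9 ∧ (b = -7 → 3*c ≥ -9).
Before c := 3*c + buf[c + 2] + 7: 2*g < 4 ∧ 2*b + cnt < 12 ∧ cnt > 9 ∧ (b = -7 → 3*buf[c + 2] + 9*c ≥ -30)
Before g := 2*g + 5: 4*g < -6 ∧ 2*b + cnt < 12 ∧ cnt > 9 ∧ (b = -7 → 3*buf[c + 2] + 9*c ≥ -30)
Before buf[b] := 3*c + 9: 4*g < -6 ∧ 2*b + cnt < 12 ∧ cnt > 9 ∧ (b = -7 → 3*store(buf, b, 3*c + 9)[c + 2] + 9*c ≥ -30)
Answer: WP = 4*g < -6 ∧ 2*b + cnt < 12 ∧ cnt > 9 ∧ (b = -7 → 3*store(buf, b, 3*c + 9)[c + 2] + 9*c ≥ -30)


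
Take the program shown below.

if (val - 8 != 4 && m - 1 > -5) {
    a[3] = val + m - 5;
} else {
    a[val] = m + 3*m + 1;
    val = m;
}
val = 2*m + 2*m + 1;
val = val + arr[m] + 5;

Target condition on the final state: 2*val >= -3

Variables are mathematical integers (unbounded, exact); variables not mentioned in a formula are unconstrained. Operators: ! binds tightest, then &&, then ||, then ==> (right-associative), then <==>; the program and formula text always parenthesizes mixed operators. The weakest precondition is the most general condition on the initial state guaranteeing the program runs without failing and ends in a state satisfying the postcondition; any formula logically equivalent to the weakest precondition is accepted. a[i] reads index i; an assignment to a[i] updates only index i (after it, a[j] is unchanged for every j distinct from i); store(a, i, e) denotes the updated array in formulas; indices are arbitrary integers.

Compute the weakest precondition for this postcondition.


Working backward. After the program, 2*val >= -3 must hold.
Before val := val + arr[m] + 5: 2*arr[m] + 2*val >= -13
Before val := 2*m + 2*m + 1: 2*arr[m] + 8*m >= -15
Then branch requires 2*arr[m] + 8*m >= -15; else branch requires 2*arr[m] + 8*m >= -15.
Before the if: ((val != 12 && m > -4) ==> 2*arr[m] + 8*m >= -15) && ((!(val != 12 && m > -4)) ==> 2*arr[m] + 8*m >= -15)
Answer: WP = ((val != 12 && m > -4) ==> 2*arr[m] + 8*m >= -15) && ((!(val != 12 && m > -4)) ==> 2*arr[m] + 8*m >= -15)


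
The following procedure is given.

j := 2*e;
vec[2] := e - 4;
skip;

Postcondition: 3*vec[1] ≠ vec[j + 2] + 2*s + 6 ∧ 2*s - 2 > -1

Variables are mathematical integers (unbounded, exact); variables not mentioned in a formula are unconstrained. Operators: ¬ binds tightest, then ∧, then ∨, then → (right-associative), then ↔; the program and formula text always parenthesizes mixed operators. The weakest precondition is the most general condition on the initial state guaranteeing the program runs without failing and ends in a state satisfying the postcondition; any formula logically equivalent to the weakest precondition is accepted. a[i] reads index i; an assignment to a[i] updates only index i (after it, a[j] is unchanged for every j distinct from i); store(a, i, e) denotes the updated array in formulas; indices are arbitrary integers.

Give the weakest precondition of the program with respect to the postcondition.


Working backward. After the program, the postcondition 3*vec[1] ≠ vec[j + 2] + 2*s + 6 ∧ 2*s - 2 > -1 must hold; in canonical form it is 3*vec[1] ≠ vec[j + 2] + 2*s + 6 ∧ 2*s > 1.
Before skip: 3*vec[1] ≠ vec[j + 2] + 2*s + 6 ∧ 2*s > 1
Before vec[2] := e - 4: 3*vec[1] ≠ store(vec, 2, e - 4)[j + 2] + 2*s + 6 ∧ 2*s > 1
Before j := 2*e: 3*vec[1] ≠ store(vec, 2, e - 4)[2*e + 2] + 2*s + 6 ∧ 2*s > 1
Answer: WP = 3*vec[1] ≠ store(vec, 2, e - 4)[2*e + 2] + 2*s + 6 ∧ 2*s > 1


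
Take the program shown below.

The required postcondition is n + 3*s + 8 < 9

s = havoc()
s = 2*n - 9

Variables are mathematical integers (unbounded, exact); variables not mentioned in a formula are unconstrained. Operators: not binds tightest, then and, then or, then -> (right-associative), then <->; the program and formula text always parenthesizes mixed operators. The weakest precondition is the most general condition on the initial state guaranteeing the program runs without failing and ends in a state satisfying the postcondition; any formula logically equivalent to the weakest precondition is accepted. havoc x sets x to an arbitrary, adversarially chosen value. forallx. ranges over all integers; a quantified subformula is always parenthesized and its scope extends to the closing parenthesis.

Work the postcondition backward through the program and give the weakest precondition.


Working backward. After the program, the postcondition n + 3*s + 8 < 9 must hold; in canonical form it is n + 3*s < 1.
Before s := 2*n - 9: 7*n < 28
Before havoc s: 7*n < 28
Answer: WP = 7*n < 28


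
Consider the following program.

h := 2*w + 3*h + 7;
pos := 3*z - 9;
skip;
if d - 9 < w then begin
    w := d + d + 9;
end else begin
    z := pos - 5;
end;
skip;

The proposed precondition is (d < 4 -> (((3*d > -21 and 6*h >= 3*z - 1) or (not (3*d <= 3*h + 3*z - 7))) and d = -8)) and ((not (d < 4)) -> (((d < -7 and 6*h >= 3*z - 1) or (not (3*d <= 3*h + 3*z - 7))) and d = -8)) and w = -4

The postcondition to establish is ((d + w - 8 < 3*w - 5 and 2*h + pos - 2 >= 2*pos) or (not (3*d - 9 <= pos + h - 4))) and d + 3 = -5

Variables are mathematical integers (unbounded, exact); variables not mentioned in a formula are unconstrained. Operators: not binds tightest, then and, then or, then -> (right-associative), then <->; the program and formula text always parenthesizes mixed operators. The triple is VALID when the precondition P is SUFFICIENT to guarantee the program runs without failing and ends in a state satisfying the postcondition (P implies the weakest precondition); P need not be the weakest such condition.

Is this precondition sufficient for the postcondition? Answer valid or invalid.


Working backward. After the program, the postcondition ((d + w - 8 < 3*w - 5 and 2*h + pos - 2 >= 2*pos) or (not (3*d - 9 <= pos + h - 4))) and d + 3 = -5 must hold; in canonical form it is ((d < 2*w + 3 and 2*h >= pos + 2) or (not (3*d <= h + pos + 5))) and d = -8.
Before skip: ((d < 2*w + 3 and 2*h >= pos + 2) or (not (3*d <= h + pos + 5))) and d = -8
Then branch requires ((3*d > -21 and 2*h >= pos + 2) or (not (3*d <= h + pos + 5))) and d = -8; else branch requires ((d < 2*w + 3 and 2*h >= pos + 2) or (not (3*d <= h + pos + 5))) and d = -8.
Before the if: (d < w + 9 -> (((3*d > -21 and 2*h >= pos + 2) or (not (3*d <= h + pos + 5))) and d = -8)) and ((not (d < w + 9)) -> (((d < 2*w + 3 and 2*h >= pos + 2) or (not (3*d <= h + pos + 5))) and d = -8))
Before skip: (d < w + 9 -> (((3*d > -21 and 2*h >= pos + 2) or (not (3*d <= h + pos + 5))) and d = -8)) and ((not (d < w + 9)) -> (((d < 2*w + 3 and 2*h >= pos + 2) or (not (3*d <= h + pos + 5))) and d = -8))
Before pos := 3*z - 9: (d < w + 9 -> (((3*d > -21 and 2*h >= 3*z - 7) or (not (3*d <= h + 3*z - 4))) and d = -8)) and ((not (d < w + 9)) -> (((d < 2*w + 3 and 2*h >= 3*z - 7) or (not (3*d <= h + 3*z - 4))) and d = -8))
Before h := 2*w + 3*h + 7: (d < w + 9 -> (((3*d > -21 and 6*h + 4*w >= 3*z - 21) or (not (3*d <= 3*h + 2*w + 3*z + 3))) and d = -8)) and ((not (d < w + 9)) -> (((d < 2*w + 3 and 6*h + 4*w >= 3*z - 21) or (not (3*d <= 3*h + 2*w + 3*z + 3))) and d = -8))
The weakest precondition is (d < w + 9 -> (((3*d > -21 and 6*h + 4*w >= 3*z - 21) or (not (3*d <= 3*h + 2*w + 3*z + 3))) and d = -8)) and ((not (d < w + 9)) -> (((d < 2*w + 3 and 6*h + 4*w >= 3*z - 21) or (not (3*d <= 3*h + 2*w + 3*z + 3))) and d = -8)).
Check whether (d < 4 -> (((3*d > -21 and 6*h >= 3*z - 1) or (not (3*d <= 3*h + 3*z - 7))) and d = -8)) and ((not (d < 4)) -> (((d < -7 and 6*h >= 3*z - 1) or (not (3*d <= 3*h + 3*z - 7))) and d = -8)) and w = -4 implies it.
Countermodel: at the initial state d = -8, h = -3, w = -4, z = -3, the precondition holds but the weakest precondition fails.
Answer: invalid


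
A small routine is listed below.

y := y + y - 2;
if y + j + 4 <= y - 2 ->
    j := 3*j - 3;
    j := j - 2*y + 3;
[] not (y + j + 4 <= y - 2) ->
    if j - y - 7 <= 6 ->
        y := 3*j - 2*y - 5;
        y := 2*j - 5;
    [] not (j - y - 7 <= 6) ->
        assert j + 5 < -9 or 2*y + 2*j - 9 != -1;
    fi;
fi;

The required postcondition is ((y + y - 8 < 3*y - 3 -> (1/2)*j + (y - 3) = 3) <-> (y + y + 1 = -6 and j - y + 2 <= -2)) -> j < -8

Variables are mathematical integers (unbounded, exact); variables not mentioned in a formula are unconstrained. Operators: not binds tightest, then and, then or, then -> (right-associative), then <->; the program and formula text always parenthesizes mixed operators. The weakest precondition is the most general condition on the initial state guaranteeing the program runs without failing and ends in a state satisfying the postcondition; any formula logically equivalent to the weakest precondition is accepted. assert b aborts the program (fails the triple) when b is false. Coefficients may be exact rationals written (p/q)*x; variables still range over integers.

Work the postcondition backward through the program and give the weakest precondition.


Working backward. After the program, the postcondition ((y + y - 8 < 3*y - 3 -> (1/2)*j + (y - 3) = 3) <-> (y + y + 1 = -6 and j - y + 2 <= -2)) -> j < -8 must hold; in canonical form it is ((y > -5 -> (1/2)*j + y = 6) <-> (2*y = -7 and j <= y - 4)) -> j < -8.
Then branch requires ((y > -5 -> (3/2)*j = 6) <-> (2*y = -7 and 3*j <= 3*y - 4)) -> 3*j < 2*y - 8; else branch requires (j <= y + 13 -> (((2*j > 0 -> (5/2)*j = 11) <-> (4*j = 3 and j >= 9)) -> j < -8)) and ((not (j <= y + 13)) -> ((j < -14 or 2*j + 2*y != 8) and (((y > -5 -> (1/2)*j + y = 6) <-> (2*y = -7 and j <= y - 4)) -> j < -8))).
Before the if: (j <= -6 -> (((y > -5 -> (3/2)*j = 6) <-> (2*y = -7 and 3*j <= 3*y - 4)) -> 3*j < 2*y - 8)) and ((not (j <= -6)) -> ((j <= y + 13 -> (((2*j > 0 -> (5/2)*j = 11) <-> (4*j = 3 and j >= 9)) -> j < -8)) and ((not (j <= y + 13)) -> ((j < -14 or 2*j + 2*y != 8) and (((y > -5 -> (1/2)*j + y = 6) <-> (2*y = -7 and j <= y - 4)) -> j < -8)))))
Before y := y + y - 2: (j <= -6 -> (((2*y > -3 -> (3/2)*j = 6) <-> (4*y = -3 and 3*j <= 6*y - 10)) -> 3*j < 4*y - 12)) and ((not (j <= -6)) -> ((j <= 2*y + 11 -> (((2*j > 0 -> (5/2)*j = 11) <-> (4*j = 3 and j >= 9)) -> j < -8)) and ((not (j <= 2*y + 11)) -> ((j < -14 or 2*j + 4*y != 12) and (((2*y > -3 -> (1/2)*j + 2*y = 8) <-> (4*y = -3 and j <= 2*y - 6)) -> j < -8)))))
Answer: WP = (j <= -6 -> (((2*y > -3 -> (3/2)*j = 6) <-> (4*y = -3 and 3*j <= 6*y - 10)) -> 3*j < 4*y - 12)) and ((not (j <= -6)) -> ((j <= 2*y + 11 -> (((2*j > 0 -> (5/2)*j = 11) <-> (4*j = 3 and j >= 9)) -> j < -8)) and ((not (j <= 2*y + 11)) -> ((j < -14 or 2*j + 4*y != 12) and (((2*y > -3 -> (1/2)*j + 2*y = 8) <-> (4*y = -3 and j <= 2*y - 6)) -> j < -8)))))
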